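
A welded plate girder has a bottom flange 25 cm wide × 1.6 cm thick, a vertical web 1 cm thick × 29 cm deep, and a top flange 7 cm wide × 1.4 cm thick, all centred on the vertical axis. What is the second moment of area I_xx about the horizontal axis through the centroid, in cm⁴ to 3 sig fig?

I_xx ≈ 1.09 × 10⁴ cm⁴

Break the section into simple shapes (no overlaps), measuring from the bottom-left corner of the bounding box.
Bottom plate: 25 × 1.6, A = 40 cm², y = 0.8 cm, Ī = 8.5333 cm⁴.
Web plate: 1 × 29, A = 29 cm², y = 16.1 cm, Ī = 2032.4 cm⁴.
Top plate: 7 × 1.4, A = 9.8 cm², y = 31.3 cm, Ī = 1.6007 cm⁴.
Centroid: ȳ = ΣA·y / ΣA = 10.224 cm.
Transfer each piece to the horizontal axis through the centroid using Ī + A·d² with d = y − 10.224:
  bottom plate: d = -9.4239 cm → contributes +3560.9 cm⁴
  web plate: d = 5.8761 cm → contributes +3033.8 cm⁴
  top plate: d = 21.076 cm → contributes +4354.8 cm⁴
Total I = 10 949 cm⁴.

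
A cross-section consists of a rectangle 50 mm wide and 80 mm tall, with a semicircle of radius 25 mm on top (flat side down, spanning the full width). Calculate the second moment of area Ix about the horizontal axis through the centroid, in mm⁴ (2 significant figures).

Ix ≈ 4.2 × 10⁶ mm⁴

Treat the section as a set of non-overlapping primitives; coordinates are from the bounding-box lower-left.
Rectangular body: 50 × 80, A = 4 000 mm², y = 40 mm, Ī = 2 133 333 mm⁴.
Semicircular cap: semicircle r = 25, A = 981.7 mm², y = 90.61 mm, Ī = 42 874 mm⁴.
Centroid: ȳ = ΣA·y / ΣA = 49.97 mm.
Transfer each piece to the horizontal axis through the centroid using Ī + A·d² with d = y − 49.97:
  rectangular body: d = -9.974 mm → contributes +2 531 234 mm⁴
  semicircular cap: d = 40.64 mm → contributes +1 664 067 mm⁴
Total I = 4 195 301 mm⁴.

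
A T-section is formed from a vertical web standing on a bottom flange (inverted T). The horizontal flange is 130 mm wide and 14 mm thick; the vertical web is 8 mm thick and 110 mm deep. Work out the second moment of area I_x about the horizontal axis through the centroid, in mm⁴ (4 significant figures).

Split into non-overlapping primitives; take the origin at the lower-left of the bounding box.
Flange: 130 × 14, A = 1 820 mm², y = 7 mm, Ī = 29726.7 mm⁴.
Web: 8 × 110, A = 880 mm², y = 69 mm, Ī = 887 333 mm⁴.
Centroid: ȳ = ΣA·y / ΣA = 27.2074 mm.
Transfer each piece to the horizontal axis through the centroid using Ī + A·d² with d = y − 27.2074:
  flange: d = -20.2074 mm → contributes +772 904 mm⁴
  web: d = 41.7926 mm → contributes +2 424 360 mm⁴
Total I = 3 197 264 mm⁴.

I_x ≈ 3.197 × 10⁶ mm⁴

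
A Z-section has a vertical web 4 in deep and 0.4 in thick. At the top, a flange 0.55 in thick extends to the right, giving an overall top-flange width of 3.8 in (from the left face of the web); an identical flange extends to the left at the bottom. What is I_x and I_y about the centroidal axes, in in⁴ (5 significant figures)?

Decompose the section into non-overlapping parts with the origin at the bottom-left of its bounding rectangle.
Web: 0.4 × 4, A = 1.6 in², y = 2 in, Ī = 2.133333 in⁴.
Top flange (beyond web): 3.4 × 0.55, A = 1.87 in², y = 3.725 in, Ī = 0.04713958 in⁴.
Bottom flange (beyond web): 3.4 × 0.55, A = 1.87 in², y = 0.275 in, Ī = 0.04713958 in⁴.
Centroid: ȳ = ΣA·y / ΣA = 2 in.
Transfer each piece to the centroidal x-axis using Ī + A·d² with d = y − 2:
  web: d = 0 in → contributes +2.133333 in⁴
  top flange (beyond web): d = 1.725 in → contributes +5.611558 in⁴
  bottom flange (beyond web): d = -1.725 in → contributes +5.611558 in⁴
Total I = 13.35645 in⁴.
For the y-axis: x̄ = 3.6 in.
Repeating about the centroidal y-axis gives I_y = 17.1256 in⁴.

I_x ≈ 13.356 in⁴, I_y ≈ 17.126 in⁴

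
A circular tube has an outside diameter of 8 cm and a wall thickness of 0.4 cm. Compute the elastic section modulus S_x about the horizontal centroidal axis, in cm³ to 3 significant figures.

S_x ≈ 17.3 cm³

Split into non-overlapping primitives; take the origin at the lower-left of the bounding box.
Outer circle: ⌀8, A = 50.265 cm², y = 4 cm, Ī = 201.06 cm⁴.
Bore (subtracted): ⌀7.2, A = 40.715 cm², y = 4 cm, Ī = 131.92 cm⁴.
By symmetry the centroid is at mid-height, ȳ = 4 cm.
All pieces are centred on the horizontal centroidal axis, so I = ΣĪ (holes subtracted) = 69.145 cm⁴.
Extreme fibre distance c = 4 cm; S = I/c = 17.286 cm³.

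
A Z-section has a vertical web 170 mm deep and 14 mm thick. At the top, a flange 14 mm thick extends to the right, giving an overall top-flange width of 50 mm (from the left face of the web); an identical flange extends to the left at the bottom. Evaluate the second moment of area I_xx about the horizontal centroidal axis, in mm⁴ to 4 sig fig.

Split into non-overlapping primitives; take the origin at the lower-left of the bounding box.
Web: 14 × 170, A = 2 380 mm², y = 85 mm, Ī = 5 731 833 mm⁴.
Top flange (beyond web): 36 × 14, A = 504 mm², y = 163 mm, Ī = 8 232 mm⁴.
Bottom flange (beyond web): 36 × 14, A = 504 mm², y = 7 mm, Ī = 8 232 mm⁴.
Centroid: ȳ = ΣA·y / ΣA = 85 mm.
Transfer each piece to the horizontal centroidal axis using Ī + A·d² with d = y − 85:
  web: d = 0 mm → contributes +5 731 833 mm⁴
  top flange (beyond web): d = 78 mm → contributes +3 074 568 mm⁴
  bottom flange (beyond web): d = -78 mm → contributes +3 074 568 mm⁴
Total I = 11 880 969 mm⁴.

I_xx ≈ 1.188 × 10⁷ mm⁴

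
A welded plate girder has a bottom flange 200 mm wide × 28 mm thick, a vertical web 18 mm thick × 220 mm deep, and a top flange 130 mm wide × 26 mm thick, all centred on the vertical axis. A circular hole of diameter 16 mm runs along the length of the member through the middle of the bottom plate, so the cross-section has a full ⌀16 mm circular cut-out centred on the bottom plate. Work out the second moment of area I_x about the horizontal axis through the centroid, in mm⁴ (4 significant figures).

I_x ≈ 1.456 × 10⁸ mm⁴

Decompose the section into non-overlapping parts with the origin at the bottom-left of its bounding rectangle.
Bottom plate: 200 × 28, A = 5 600 mm², y = 14 mm, Ī = 365 867 mm⁴.
Web plate: 18 × 220, A = 3 960 mm², y = 138 mm, Ī = 15 972 000 mm⁴.
Top plate: 130 × 26, A = 3 380 mm², y = 261 mm, Ī = 190 407 mm⁴.
Hole (subtracted): ⌀16, A = 201.062 mm², y = 14 mm, Ī = 3216.99 mm⁴.
Centroid: ȳ = ΣA·y / ΣA = 118.082 mm.
Transfer each piece to the horizontal axis through the centroid using Ī + A·d² with d = y − 118.082:
  bottom plate: d = -104.082 mm → contributes +61 031 553 mm⁴
  web plate: d = 19.9175 mm → contributes +17 542 965 mm⁴
  top plate: d = 142.918 mm → contributes +69 228 338 mm⁴
  hole: d = -104.082 mm → contributes −2 181 353 mm⁴
Total I = 145 621 504 mm⁴.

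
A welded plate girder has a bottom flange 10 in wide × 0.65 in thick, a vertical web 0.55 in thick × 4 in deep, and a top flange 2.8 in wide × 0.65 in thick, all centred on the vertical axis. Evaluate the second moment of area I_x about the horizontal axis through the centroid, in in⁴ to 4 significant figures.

I_x ≈ 36.95 in⁴

Decompose the section into non-overlapping parts with the origin at the bottom-left of its bounding rectangle.
Bottom plate: 10 × 0.65, A = 6.5 in², y = 0.325 in, Ī = 0.228854 in⁴.
Web plate: 0.55 × 4, A = 2.2 in², y = 2.65 in, Ī = 2.93333 in⁴.
Top plate: 2.8 × 0.65, A = 1.82 in², y = 4.975 in, Ī = 0.0640792 in⁴.
Centroid: ȳ = ΣA·y / ΣA = 1.61568 in.
Transfer each piece to the horizontal axis through the centroid using Ī + A·d² with d = y − 1.61568:
  bottom plate: d = -1.29068 in → contributes +11.057 in⁴
  web plate: d = 1.03432 in → contributes +5.28691 in⁴
  top plate: d = 3.35932 in → contributes +20.6028 in⁴
Total I = 36.9467 in⁴.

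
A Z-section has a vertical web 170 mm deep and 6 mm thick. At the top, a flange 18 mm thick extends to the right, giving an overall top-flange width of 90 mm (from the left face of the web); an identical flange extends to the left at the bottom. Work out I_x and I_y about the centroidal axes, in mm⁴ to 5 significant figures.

Decompose the section into non-overlapping parts with the origin at the bottom-left of its bounding rectangle.
Web: 6 × 170, A = 1 020 mm², y = 85 mm, Ī = 2 456 500 mm⁴.
Top flange (beyond web): 84 × 18, A = 1 512 mm², y = 161 mm, Ī = 40 824 mm⁴.
Bottom flange (beyond web): 84 × 18, A = 1 512 mm², y = 9 mm, Ī = 40 824 mm⁴.
Centroid: ȳ = ΣA·y / ΣA = 85 mm.
Transfer each piece to the centroidal x-axis using Ī + A·d² with d = y − 85:
  web: d = 0 mm → contributes +2 456 500 mm⁴
  top flange (beyond web): d = 76 mm → contributes +8 774 136 mm⁴
  bottom flange (beyond web): d = -76 mm → contributes +8 774 136 mm⁴
Total I = 20 004 772 mm⁴.
For the y-axis: x̄ = 87 mm.
Repeating about the centroidal y-axis gives I_y = 7 904 772 mm⁴.

I_x ≈ 2.0005 × 10⁷ mm⁴, I_y ≈ 7.9048 × 10⁶ mm⁴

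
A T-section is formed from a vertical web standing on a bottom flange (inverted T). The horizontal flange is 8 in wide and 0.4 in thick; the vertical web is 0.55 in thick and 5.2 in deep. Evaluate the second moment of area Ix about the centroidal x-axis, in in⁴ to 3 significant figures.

Break the section into simple shapes (no overlaps), measuring from the bottom-left corner of the bounding box.
Flange: 8 × 0.4, A = 3.2 in², y = 0.2 in, Ī = 0.042667 in⁴.
Web: 0.55 × 5.2, A = 2.86 in², y = 3 in, Ī = 6.4445 in⁴.
Centroid: ȳ = ΣA·y / ΣA = 1.5215 in.
Transfer each piece to the centroidal x-axis using Ī + A·d² with d = y − 1.5215:
  flange: d = -1.3215 in → contributes +5.6306 in⁴
  web: d = 1.4785 in → contributes +12.697 in⁴
Total I = 18.327 in⁴.

Ix ≈ 18.3 in⁴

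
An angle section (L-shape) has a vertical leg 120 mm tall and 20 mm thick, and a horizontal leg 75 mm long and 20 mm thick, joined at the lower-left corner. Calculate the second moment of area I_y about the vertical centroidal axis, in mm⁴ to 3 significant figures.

Treat the section as a set of non-overlapping primitives; coordinates are from the bounding-box lower-left.
Vertical leg: 20 × 120, A = 2 400 mm², x = 10 mm, Ī = 80 000 mm⁴.
Horizontal leg (remainder): 55 × 20, A = 1 100 mm², x = 47.5 mm, Ī = 277 292 mm⁴.
Centroid: x̄ = ΣA·x / ΣA = 21.786 mm.
Transfer each piece to the vertical centroidal axis using Ī + A·d² with d = x − 21.786:
  vertical leg: d = -11.786 mm → contributes +413 367 mm⁴
  horizontal leg (remainder): d = 25.714 mm → contributes +1 004 639 mm⁴
Total I = 1 418 006 mm⁴.

I_y ≈ 1.42 × 10⁶ mm⁴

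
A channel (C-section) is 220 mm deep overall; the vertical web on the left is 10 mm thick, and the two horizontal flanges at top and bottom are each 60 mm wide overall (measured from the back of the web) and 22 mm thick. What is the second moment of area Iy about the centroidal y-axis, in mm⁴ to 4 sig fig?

Iy ≈ 1.467 × 10⁶ mm⁴

Split into non-overlapping primitives; take the origin at the lower-left of the bounding box.
Web: 10 × 220, A = 2 200 mm², x = 5 mm, Ī = 18333.3 mm⁴.
Top flange (beyond web): 50 × 22, A = 1 100 mm², x = 35 mm, Ī = 229 167 mm⁴.
Bottom flange (beyond web): 50 × 22, A = 1 100 mm², x = 35 mm, Ī = 229 167 mm⁴.
Centroid: x̄ = ΣA·x / ΣA = 20 mm.
Transfer each piece to the centroidal y-axis using Ī + A·d² with d = x − 20:
  web: d = -15 mm → contributes +513 333 mm⁴
  top flange (beyond web): d = 15 mm → contributes +476 667 mm⁴
  bottom flange (beyond web): d = 15 mm → contributes +476 667 mm⁴
Total I = 1 466 667 mm⁴.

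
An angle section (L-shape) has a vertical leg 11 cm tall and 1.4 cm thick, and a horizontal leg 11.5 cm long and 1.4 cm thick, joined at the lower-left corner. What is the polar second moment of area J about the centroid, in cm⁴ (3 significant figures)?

Treat the section as a set of non-overlapping primitives; coordinates are from the bounding-box lower-left.
Vertical leg: 1.4 × 11, A = 15.4 cm², y = 5.5 cm, Ī = 155.28 cm⁴.
Horizontal leg (remainder): 10.1 × 1.4, A = 14.14 cm², y = 0.7 cm, Ī = 2.3095 cm⁴.
Centroid: ȳ = ΣA·y / ΣA = 3.2024 cm.
Transfer each piece to the centroidal x-axis using Ī + A·d² with d = y − 3.2024:
  vertical leg: d = 2.2976 cm → contributes +236.58 cm⁴
  horizontal leg (remainder): d = -2.5024 cm → contributes +90.852 cm⁴
Total I = 327.43 cm⁴.
For the y-axis: x̄ = 3.4524 cm.
Repeating about the centroidal y-axis gives I_y = 366.44 cm⁴.
Polar second moment: J = I_x + I_y = 693.87 cm⁴.

J ≈ 694 cm⁴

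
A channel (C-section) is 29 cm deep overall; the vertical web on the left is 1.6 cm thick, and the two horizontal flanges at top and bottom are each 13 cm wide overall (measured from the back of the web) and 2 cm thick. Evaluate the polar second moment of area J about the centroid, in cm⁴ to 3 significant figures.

Split into non-overlapping primitives; take the origin at the lower-left of the bounding box.
Web: 1.6 × 29, A = 46.4 cm², y = 14.5 cm, Ī = 3251.9 cm⁴.
Top flange (beyond web): 11.4 × 2, A = 22.8 cm², y = 28 cm, Ī = 7.6 cm⁴.
Bottom flange (beyond web): 11.4 × 2, A = 22.8 cm², y = 1 cm, Ī = 7.6 cm⁴.
By symmetry the centroid is at mid-height, ȳ = 14.5 cm.
Transfer each piece to the centroidal x-axis using Ī + A·d² with d = y − 14.5:
  web: d = 0 cm → contributes +3251.9 cm⁴
  top flange (beyond web): d = 13.5 cm → contributes +4162.9 cm⁴
  bottom flange (beyond web): d = -13.5 cm → contributes +4162.9 cm⁴
Total I = 11 578 cm⁴.
For the y-axis: x̄ = 4.0217 cm.
Repeating about the centroidal y-axis gives I_y = 1475.4 cm⁴.
Polar second moment: J = I_x + I_y = 13 053 cm⁴.

J ≈ 1.31 × 10⁴ cm⁴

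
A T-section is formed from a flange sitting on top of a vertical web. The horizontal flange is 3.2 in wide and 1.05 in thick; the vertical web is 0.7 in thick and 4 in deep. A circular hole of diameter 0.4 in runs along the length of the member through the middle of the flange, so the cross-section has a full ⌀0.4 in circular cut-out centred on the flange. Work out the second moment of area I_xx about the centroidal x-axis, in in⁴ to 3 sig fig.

I_xx ≈ 13.6 in⁴

Decompose the section into non-overlapping parts with the origin at the bottom-left of its bounding rectangle.
Flange: 3.2 × 1.05, A = 3.36 in², y = 4.525 in, Ī = 0.3087 in⁴.
Web: 0.7 × 4, A = 2.8 in², y = 2 in, Ī = 3.7333 in⁴.
Hole (subtracted): ⌀0.4, A = 0.12566 in², y = 4.525 in, Ī = 0.0012566 in⁴.
Centroid: ȳ = ΣA·y / ΣA = 3.3534 in.
Transfer each piece to the centroidal x-axis using Ī + A·d² with d = y − 3.3534:
  flange: d = 1.1716 in → contributes +4.921 in⁴
  web: d = -1.3534 in → contributes +8.8619 in⁴
  hole: d = 1.1716 in → contributes −0.17376 in⁴
Total I = 13.609 in⁴.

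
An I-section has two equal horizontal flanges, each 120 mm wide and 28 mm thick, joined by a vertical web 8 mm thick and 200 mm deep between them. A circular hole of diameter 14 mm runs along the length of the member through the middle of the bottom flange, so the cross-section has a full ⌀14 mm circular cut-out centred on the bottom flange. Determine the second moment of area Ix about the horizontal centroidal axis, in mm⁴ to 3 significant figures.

Break the section into simple shapes (no overlaps), measuring from the bottom-left corner of the bounding box.
Bottom flange: 120 × 28, A = 3 360 mm², y = 14 mm, Ī = 219 520 mm⁴.
Web: 8 × 200, A = 1 600 mm², y = 128 mm, Ī = 5 333 333 mm⁴.
Top flange: 120 × 28, A = 3 360 mm², y = 242 mm, Ī = 219 520 mm⁴.
Hole (subtracted): ⌀14, A = 153.94 mm², y = 14 mm, Ī = 1885.7 mm⁴.
Centroid: ȳ = ΣA·y / ΣA = 130.15 mm.
Transfer each piece to the horizontal centroidal axis using Ī + A·d² with d = y − 130.15:
  bottom flange: d = -116.15 mm → contributes +45 547 910 mm⁴
  web: d = -2.149 mm → contributes +5 340 723 mm⁴
  top flange: d = 111.85 mm → contributes +42 255 285 mm⁴
  hole: d = -116.15 mm → contributes −2 078 601 mm⁴
Total I = 91 065 316 mm⁴.

Ix ≈ 9.11 × 10⁷ mm⁴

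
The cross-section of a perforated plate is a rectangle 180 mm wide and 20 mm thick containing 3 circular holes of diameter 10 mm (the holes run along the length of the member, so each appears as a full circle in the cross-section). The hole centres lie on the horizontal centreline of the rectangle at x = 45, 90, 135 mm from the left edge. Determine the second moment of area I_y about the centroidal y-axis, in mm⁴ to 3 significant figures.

I_y ≈ 9.40 × 10⁶ mm⁴

Break the section into simple shapes (no overlaps), measuring from the bottom-left corner of the bounding box.
Plate: 180 × 20, A = 3 600 mm², x = 90 mm, Ī = 9 720 000 mm⁴.
Hole 1 (subtracted): ⌀10, A = 78.54 mm², x = 45 mm, Ī = 490.87 mm⁴.
Hole 2 (subtracted): ⌀10, A = 78.54 mm², x = 90 mm, Ī = 490.87 mm⁴.
Hole 3 (subtracted): ⌀10, A = 78.54 mm², x = 135 mm, Ī = 490.87 mm⁴.
By symmetry the centroid is at mid-width, x̄ = 90 mm.
Transfer each piece to the centroidal y-axis using Ī + A·d² with d = x − 90:
  plate: d = 0 mm → contributes +9 720 000 mm⁴
  hole 1: d = -45 mm → contributes −159 534 mm⁴
  hole 2: d = 0 mm → contributes −490.87 mm⁴
  hole 3: d = 45 mm → contributes −159 534 mm⁴
Total I = 9 400 441 mm⁴.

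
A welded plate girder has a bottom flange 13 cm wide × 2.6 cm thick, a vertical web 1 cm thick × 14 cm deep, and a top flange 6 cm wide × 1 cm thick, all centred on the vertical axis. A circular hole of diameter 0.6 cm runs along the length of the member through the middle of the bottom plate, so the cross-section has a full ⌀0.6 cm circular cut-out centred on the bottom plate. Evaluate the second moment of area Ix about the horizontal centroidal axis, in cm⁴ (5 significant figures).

Ix ≈ 1878.6 cm⁴

Treat the section as a set of non-overlapping primitives; coordinates are from the bounding-box lower-left.
Bottom plate: 13 × 2.6, A = 33.8 cm², y = 1.3 cm, Ī = 19.04067 cm⁴.
Web plate: 1 × 14, A = 14 cm², y = 9.6 cm, Ī = 228.6667 cm⁴.
Top plate: 6 × 1, A = 6 cm², y = 17.1 cm, Ī = 0.5 cm⁴.
Hole (subtracted): ⌀0.6, A = 0.2827433 cm², y = 1.3 cm, Ī = 0.006361725 cm⁴.
Centroid: ȳ = ΣA·y / ΣA = 5.242654 cm.
Transfer each piece to the horizontal centroidal axis using Ī + A·d² with d = y − 5.242654:
  bottom plate: d = -3.942654 cm → contributes +544.4453 cm⁴
  web plate: d = 4.357346 cm → contributes +494.4772 cm⁴
  top plate: d = 11.85735 cm → contributes +844.08 cm⁴
  hole: d = -3.942654 cm → contributes −4.40147 cm⁴
Total I = 1878.601 cm⁴.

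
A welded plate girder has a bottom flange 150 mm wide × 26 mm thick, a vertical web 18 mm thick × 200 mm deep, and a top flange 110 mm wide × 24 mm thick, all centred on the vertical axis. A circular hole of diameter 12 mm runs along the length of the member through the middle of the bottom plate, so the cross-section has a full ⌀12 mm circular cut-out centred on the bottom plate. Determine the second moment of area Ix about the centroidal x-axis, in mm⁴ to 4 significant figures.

Break the section into simple shapes (no overlaps), measuring from the bottom-left corner of the bounding box.
Bottom plate: 150 × 26, A = 3 900 mm², y = 13 mm, Ī = 219 700 mm⁴.
Web plate: 18 × 200, A = 3 600 mm², y = 126 mm, Ī = 12 000 000 mm⁴.
Top plate: 110 × 24, A = 2 640 mm², y = 238 mm, Ī = 126 720 mm⁴.
Hole (subtracted): ⌀12, A = 113.097 mm², y = 13 mm, Ī = 1017.88 mm⁴.
Centroid: ȳ = ΣA·y / ΣA = 112.811 mm.
Transfer each piece to the centroidal x-axis using Ī + A·d² with d = y − 112.811:
  bottom plate: d = -99.8115 mm → contributes +39 072 793 mm⁴
  web plate: d = 13.1885 mm → contributes +12 626 173 mm⁴
  top plate: d = 125.189 mm → contributes +41 501 237 mm⁴
  hole: d = -99.8115 mm → contributes −1 127 731 mm⁴
Total I = 92 072 472 mm⁴.

Ix ≈ 9.207 × 10⁷ mm⁴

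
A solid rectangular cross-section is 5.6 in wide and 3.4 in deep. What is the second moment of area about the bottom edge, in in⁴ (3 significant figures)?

The section: 5.6 × 3.4, A = 19.04 in², y = 1.7 in, Ī = 18.342 in⁴.
Transfer it to the bottom edge using Ī + A·d² with d = y − 0:
  the section: d = 1.7 in → contributes +73.367 in⁴
Total I = 73.367 in⁴.

I_base ≈ 73.4 in⁴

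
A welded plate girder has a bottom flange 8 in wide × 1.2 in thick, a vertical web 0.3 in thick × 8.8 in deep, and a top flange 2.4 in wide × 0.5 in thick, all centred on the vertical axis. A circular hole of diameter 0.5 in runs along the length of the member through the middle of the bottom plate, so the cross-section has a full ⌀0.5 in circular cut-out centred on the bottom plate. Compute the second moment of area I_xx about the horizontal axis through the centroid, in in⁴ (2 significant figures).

Break the section into simple shapes (no overlaps), measuring from the bottom-left corner of the bounding box.
Bottom plate: 8 × 1.2, A = 9.6 in², y = 0.6 in, Ī = 1.152 in⁴.
Web plate: 0.3 × 8.8, A = 2.64 in², y = 5.6 in, Ī = 17.04 in⁴.
Top plate: 2.4 × 0.5, A = 1.2 in², y = 10.25 in, Ī = 0.025 in⁴.
Hole (subtracted): ⌀0.5, A = 0.1963 in², y = 0.6 in, Ī = 0.003068 in⁴.
Centroid: ȳ = ΣA·y / ΣA = 2.471 in.
Transfer each piece to the horizontal axis through the centroid using Ī + A·d² with d = y − 2.471:
  bottom plate: d = -1.871 in → contributes +34.76 in⁴
  web plate: d = 3.129 in → contributes +42.88 in⁴
  top plate: d = 7.779 in → contributes +72.64 in⁴
  hole: d = -1.871 in → contributes −0.6905 in⁴
Total I = 149.6 in⁴.

I_xx ≈ 150 in⁴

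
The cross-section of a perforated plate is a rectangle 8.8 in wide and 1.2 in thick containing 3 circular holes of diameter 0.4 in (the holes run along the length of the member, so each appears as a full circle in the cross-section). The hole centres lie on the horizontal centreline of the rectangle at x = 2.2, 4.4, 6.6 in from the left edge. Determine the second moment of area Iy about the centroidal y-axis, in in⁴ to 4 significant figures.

Iy ≈ 66.93 in⁴

Treat the section as a set of non-overlapping primitives; coordinates are from the bounding-box lower-left.
Plate: 8.8 × 1.2, A = 10.56 in², x = 4.4 in, Ī = 68.1472 in⁴.
Hole 1 (subtracted): ⌀0.4, A = 0.125664 in², x = 2.2 in, Ī = 0.00125664 in⁴.
Hole 2 (subtracted): ⌀0.4, A = 0.125664 in², x = 4.4 in, Ī = 0.00125664 in⁴.
Hole 3 (subtracted): ⌀0.4, A = 0.125664 in², x = 6.6 in, Ī = 0.00125664 in⁴.
By symmetry the centroid is at mid-width, x̄ = 4.4 in.
Transfer each piece to the centroidal y-axis using Ī + A·d² with d = x − 4.4:
  plate: d = 0 in → contributes +68.1472 in⁴
  hole 1: d = -2.2 in → contributes −0.609469 in⁴
  hole 2: d = 0 in → contributes −0.00125664 in⁴
  hole 3: d = 2.2 in → contributes −0.609469 in⁴
Total I = 66.927 in⁴.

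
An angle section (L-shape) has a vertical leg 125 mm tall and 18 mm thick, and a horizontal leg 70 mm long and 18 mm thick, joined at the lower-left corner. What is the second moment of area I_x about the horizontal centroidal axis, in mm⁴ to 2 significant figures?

Decompose the section into non-overlapping parts with the origin at the bottom-left of its bounding rectangle.
Vertical leg: 18 × 125, A = 2 250 mm², y = 62.5 mm, Ī = 2 929 688 mm⁴.
Horizontal leg (remainder): 52 × 18, A = 936 mm², y = 9 mm, Ī = 25 272 mm⁴.
Centroid: ȳ = ΣA·y / ΣA = 46.78 mm.
Transfer each piece to the horizontal centroidal axis using Ī + A·d² with d = y − 46.78:
  vertical leg: d = 15.72 mm → contributes +3 485 528 mm⁴
  horizontal leg (remainder): d = -37.78 mm → contributes +1 361 427 mm⁴
Total I = 4 846 955 mm⁴.

I_x ≈ 4.8 × 10⁶ mm⁴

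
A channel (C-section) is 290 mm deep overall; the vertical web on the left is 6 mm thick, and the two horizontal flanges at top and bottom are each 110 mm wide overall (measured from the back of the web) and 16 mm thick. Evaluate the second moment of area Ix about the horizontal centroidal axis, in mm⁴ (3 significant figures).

Ix ≈ 7.47 × 10⁷ mm⁴

Break the section into simple shapes (no overlaps), measuring from the bottom-left corner of the bounding box.
Web: 6 × 290, A = 1 740 mm², y = 145 mm, Ī = 12 194 500 mm⁴.
Top flange (beyond web): 104 × 16, A = 1 664 mm², y = 282 mm, Ī = 35 499 mm⁴.
Bottom flange (beyond web): 104 × 16, A = 1 664 mm², y = 8 mm, Ī = 35 499 mm⁴.
By symmetry the centroid is at mid-height, ȳ = 145 mm.
Transfer each piece to the horizontal centroidal axis using Ī + A·d² with d = y − 145:
  web: d = 0 mm → contributes +12 194 500 mm⁴
  top flange (beyond web): d = 137 mm → contributes +31 267 115 mm⁴
  bottom flange (beyond web): d = -137 mm → contributes +31 267 115 mm⁴
Total I = 74 728 729 mm⁴.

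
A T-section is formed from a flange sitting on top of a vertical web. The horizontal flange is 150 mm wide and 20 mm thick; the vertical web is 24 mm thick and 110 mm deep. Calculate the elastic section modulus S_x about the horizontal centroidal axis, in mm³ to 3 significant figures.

Treat the section as a set of non-overlapping primitives; coordinates are from the bounding-box lower-left.
Flange: 150 × 20, A = 3 000 mm², y = 120 mm, Ī = 100 000 mm⁴.
Web: 24 × 110, A = 2 640 mm², y = 55 mm, Ī = 2 662 000 mm⁴.
Centroid: ȳ = ΣA·y / ΣA = 89.574 mm.
Transfer each piece to the horizontal centroidal axis using Ī + A·d² with d = y − 89.574:
  flange: d = 30.426 mm → contributes +2 877 139 mm⁴
  web: d = -34.574 mm → contributes +5 817 840 mm⁴
Total I = 8 694 979 mm⁴.
Extreme fibre distance c = 89.574 mm; S = I/c = 97 070 mm³.

S_x ≈ 9.71 × 10⁴ mm³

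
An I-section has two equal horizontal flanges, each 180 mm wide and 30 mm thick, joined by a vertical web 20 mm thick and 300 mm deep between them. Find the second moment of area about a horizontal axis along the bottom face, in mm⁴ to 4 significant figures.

I_base ≈ 8.842 × 10⁸ mm⁴

Split into non-overlapping primitives; take the origin at the lower-left of the bounding box.
Bottom flange: 180 × 30, A = 5 400 mm², y = 15 mm, Ī = 405 000 mm⁴.
Web: 20 × 300, A = 6 000 mm², y = 180 mm, Ī = 45 000 000 mm⁴.
Top flange: 180 × 30, A = 5 400 mm², y = 345 mm, Ī = 405 000 mm⁴.
Transfer each piece to the base of the section using Ī + A·d² with d = y − 0:
  bottom flange: d = 15 mm → contributes +1 620 000 mm⁴
  web: d = 180 mm → contributes +239 400 000 mm⁴
  top flange: d = 345 mm → contributes +643 140 000 mm⁴
Total I = 884 160 000 mm⁴.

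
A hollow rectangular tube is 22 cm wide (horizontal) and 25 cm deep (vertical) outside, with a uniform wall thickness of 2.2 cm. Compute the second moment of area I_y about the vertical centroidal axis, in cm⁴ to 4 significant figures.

I_y ≈ 1.282 × 10⁴ cm⁴

Split into non-overlapping primitives; take the origin at the lower-left of the bounding box.
Outer rectangle: 22 × 25, A = 550 cm², x = 11 cm, Ī = 22183.3 cm⁴.
Inner void (subtracted): 17.6 × 20.6, A = 362.56 cm², x = 11 cm, Ī = 9358.88 cm⁴.
By symmetry the centroid is at mid-width, x̄ = 11 cm.
All pieces are centred on the vertical centroidal axis, so I = ΣĪ (holes subtracted) = 12824.5 cm⁴.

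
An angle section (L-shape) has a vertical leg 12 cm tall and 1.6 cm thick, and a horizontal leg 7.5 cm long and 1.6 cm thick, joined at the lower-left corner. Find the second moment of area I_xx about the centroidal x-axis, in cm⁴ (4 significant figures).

I_xx ≈ 403.5 cm⁴

Decompose the section into non-overlapping parts with the origin at the bottom-left of its bounding rectangle.
Vertical leg: 1.6 × 12, A = 19.2 cm², y = 6 cm, Ī = 230.4 cm⁴.
Horizontal leg (remainder): 5.9 × 1.6, A = 9.44 cm², y = 0.8 cm, Ī = 2.01387 cm⁴.
Centroid: ȳ = ΣA·y / ΣA = 4.28603 cm.
Transfer each piece to the centroidal x-axis using Ī + A·d² with d = y − 4.28603:
  vertical leg: d = 1.71397 cm → contributes +286.803 cm⁴
  horizontal leg (remainder): d = -3.48603 cm → contributes +116.733 cm⁴
Total I = 403.536 cm⁴.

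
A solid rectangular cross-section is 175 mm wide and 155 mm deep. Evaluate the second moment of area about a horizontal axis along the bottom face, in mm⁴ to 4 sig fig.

The section: 175 × 155, A = 27 125 mm², y = 77.5 mm, Ī = 54 306 510 mm⁴.
Transfer it to the bottom edge using Ī + A·d² with d = y − 0:
  the section: d = 77.5 mm → contributes +217 226 042 mm⁴
Total I = 217 226 042 mm⁴.

I_base ≈ 2.172 × 10⁸ mm⁴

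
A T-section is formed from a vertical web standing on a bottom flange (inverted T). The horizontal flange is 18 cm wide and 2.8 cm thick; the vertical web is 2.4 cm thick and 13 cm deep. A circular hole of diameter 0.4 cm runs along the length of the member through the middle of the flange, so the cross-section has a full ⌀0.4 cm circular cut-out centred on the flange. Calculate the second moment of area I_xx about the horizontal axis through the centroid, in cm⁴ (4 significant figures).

Break the section into simple shapes (no overlaps), measuring from the bottom-left corner of the bounding box.
Flange: 18 × 2.8, A = 50.4 cm², y = 1.4 cm, Ī = 32.928 cm⁴.
Web: 2.4 × 13, A = 31.2 cm², y = 9.3 cm, Ī = 439.4 cm⁴.
Hole (subtracted): ⌀0.4, A = 0.125664 cm², y = 1.4 cm, Ī = 0.00125664 cm⁴.
Centroid: ȳ = ΣA·y / ΣA = 4.42525 cm.
Transfer each piece to the horizontal axis through the centroid using Ī + A·d² with d = y − 4.42525:
  flange: d = -3.02525 cm → contributes +494.195 cm⁴
  web: d = 4.87475 cm → contributes +1180.81 cm⁴
  hole: d = -3.02525 cm → contributes −1.15135 cm⁴
Total I = 1673.86 cm⁴.

I_xx ≈ 1674 cm⁴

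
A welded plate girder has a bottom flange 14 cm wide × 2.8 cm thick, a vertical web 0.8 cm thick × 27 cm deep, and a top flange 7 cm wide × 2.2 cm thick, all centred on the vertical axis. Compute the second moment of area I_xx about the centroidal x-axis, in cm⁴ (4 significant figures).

Split into non-overlapping primitives; take the origin at the lower-left of the bounding box.
Bottom plate: 14 × 2.8, A = 39.2 cm², y = 1.4 cm, Ī = 25.6107 cm⁴.
Web plate: 0.8 × 27, A = 21.6 cm², y = 16.3 cm, Ī = 1312.2 cm⁴.
Top plate: 7 × 2.2, A = 15.4 cm², y = 30.9 cm, Ī = 6.21133 cm⁴.
Centroid: ȳ = ΣA·y / ΣA = 11.5856 cm.
Transfer each piece to the centroidal x-axis using Ī + A·d² with d = y − 11.5856:
  bottom plate: d = -10.1856 cm → contributes +4092.44 cm⁴
  web plate: d = 4.71444 cm → contributes +1792.28 cm⁴
  top plate: d = 19.3144 cm → contributes +5751.14 cm⁴
Total I = 11635.9 cm⁴.

I_xx ≈ 1.164 × 10⁴ cm⁴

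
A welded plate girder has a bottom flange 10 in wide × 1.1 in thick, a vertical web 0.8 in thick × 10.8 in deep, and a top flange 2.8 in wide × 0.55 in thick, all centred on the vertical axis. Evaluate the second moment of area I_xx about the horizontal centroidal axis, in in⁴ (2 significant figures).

I_xx ≈ 370 in⁴

Break the section into simple shapes (no overlaps), measuring from the bottom-left corner of the bounding box.
Bottom plate: 10 × 1.1, A = 11 in², y = 0.55 in, Ī = 1.109 in⁴.
Web plate: 0.8 × 10.8, A = 8.64 in², y = 6.5 in, Ī = 83.98 in⁴.
Top plate: 2.8 × 0.55, A = 1.54 in², y = 12.18 in, Ī = 0.03882 in⁴.
Centroid: ȳ = ΣA·y / ΣA = 3.822 in.
Transfer each piece to the horizontal centroidal axis using Ī + A·d² with d = y − 3.822:
  bottom plate: d = -3.272 in → contributes +118.9 in⁴
  web plate: d = 2.678 in → contributes +145.9 in⁴
  top plate: d = 8.353 in → contributes +107.5 in⁴
Total I = 372.3 in⁴.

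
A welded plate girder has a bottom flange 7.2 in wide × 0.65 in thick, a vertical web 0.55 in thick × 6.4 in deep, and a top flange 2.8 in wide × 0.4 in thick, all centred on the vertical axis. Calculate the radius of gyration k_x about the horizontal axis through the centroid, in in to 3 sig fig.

Break the section into simple shapes (no overlaps), measuring from the bottom-left corner of the bounding box.
Bottom plate: 7.2 × 0.65, A = 4.68 in², y = 0.325 in, Ī = 0.16478 in⁴.
Web plate: 0.55 × 6.4, A = 3.52 in², y = 3.85 in, Ī = 12.015 in⁴.
Top plate: 2.8 × 0.4, A = 1.12 in², y = 7.25 in, Ī = 0.014933 in⁴.
Centroid: ȳ = ΣA·y / ΣA = 2.4885 in.
Transfer each piece to the horizontal axis through the centroid using Ī + A·d² with d = y − 2.4885:
  bottom plate: d = -2.1635 in → contributes +22.071 in⁴
  web plate: d = 1.3615 in → contributes +18.54 in⁴
  top plate: d = 4.7615 in → contributes +25.407 in⁴
Total I = 66.018 in⁴.
Radius of gyration: k = √(I/A) = √(66.018 / 9.32) = 2.6615 in.

k_x ≈ 2.66 in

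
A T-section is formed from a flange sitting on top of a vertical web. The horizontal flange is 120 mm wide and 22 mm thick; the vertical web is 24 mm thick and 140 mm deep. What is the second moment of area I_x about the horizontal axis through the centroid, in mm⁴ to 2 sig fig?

Split into non-overlapping primitives; take the origin at the lower-left of the bounding box.
Flange: 120 × 22, A = 2 640 mm², y = 151 mm, Ī = 106 480 mm⁴.
Web: 24 × 140, A = 3 360 mm², y = 70 mm, Ī = 5 488 000 mm⁴.
Centroid: ȳ = ΣA·y / ΣA = 105.6 mm.
Transfer each piece to the horizontal axis through the centroid using Ī + A·d² with d = y − 105.6:
  flange: d = 45.36 mm → contributes +5 538 358 mm⁴
  web: d = -35.64 mm → contributes +9 755 904 mm⁴
Total I = 15 294 262 mm⁴.

I_x ≈ 1.5 × 10⁷ mm⁴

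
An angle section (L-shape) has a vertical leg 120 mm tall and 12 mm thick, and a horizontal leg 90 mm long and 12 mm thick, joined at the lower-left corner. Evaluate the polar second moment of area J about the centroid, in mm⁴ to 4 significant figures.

Decompose the section into non-overlapping parts with the origin at the bottom-left of its bounding rectangle.
Vertical leg: 12 × 120, A = 1 440 mm², y = 60 mm, Ī = 1 728 000 mm⁴.
Horizontal leg (remainder): 78 × 12, A = 936 mm², y = 6 mm, Ī = 11 232 mm⁴.
Centroid: ȳ = ΣA·y / ΣA = 38.7273 mm.
Transfer each piece to the centroidal x-axis using Ī + A·d² with d = y − 38.7273:
  vertical leg: d = 21.2727 mm → contributes +2 379 642 mm⁴
  horizontal leg (remainder): d = -32.7273 mm → contributes +1 013 758 mm⁴
Total I = 3 393 399 mm⁴.
For the y-axis: x̄ = 23.7273 mm.
Repeating about the centroidal y-axis gives I_y = 1 640 559 mm⁴.
Polar second moment: J = I_x + I_y = 5 033 959 mm⁴.

J ≈ 5.034 × 10⁶ mm⁴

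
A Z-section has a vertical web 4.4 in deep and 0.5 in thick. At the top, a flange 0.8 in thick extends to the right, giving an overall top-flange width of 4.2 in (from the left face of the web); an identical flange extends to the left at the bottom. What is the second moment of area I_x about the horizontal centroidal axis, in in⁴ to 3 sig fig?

I_x ≈ 23.0 in⁴

Split into non-overlapping primitives; take the origin at the lower-left of the bounding box.
Web: 0.5 × 4.4, A = 2.2 in², y = 2.2 in, Ī = 3.5493 in⁴.
Top flange (beyond web): 3.7 × 0.8, A = 2.96 in², y = 4 in, Ī = 0.15787 in⁴.
Bottom flange (beyond web): 3.7 × 0.8, A = 2.96 in², y = 0.4 in, Ī = 0.15787 in⁴.
Centroid: ȳ = ΣA·y / ΣA = 2.2 in.
Transfer each piece to the horizontal centroidal axis using Ī + A·d² with d = y − 2.2:
  web: d = 0 in → contributes +3.5493 in⁴
  top flange (beyond web): d = 1.8 in → contributes +9.7483 in⁴
  bottom flange (beyond web): d = -1.8 in → contributes +9.7483 in⁴
Total I = 23.046 in⁴.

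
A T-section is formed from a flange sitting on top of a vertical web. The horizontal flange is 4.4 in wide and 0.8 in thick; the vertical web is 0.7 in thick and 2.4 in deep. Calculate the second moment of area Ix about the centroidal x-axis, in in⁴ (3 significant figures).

Ix ≈ 3.91 in⁴

Break the section into simple shapes (no overlaps), measuring from the bottom-left corner of the bounding box.
Flange: 4.4 × 0.8, A = 3.52 in², y = 2.8 in, Ī = 0.18773 in⁴.
Web: 0.7 × 2.4, A = 1.68 in², y = 1.2 in, Ī = 0.8064 in⁴.
Centroid: ȳ = ΣA·y / ΣA = 2.2831 in.
Transfer each piece to the centroidal x-axis using Ī + A·d² with d = y − 2.2831:
  flange: d = 0.51692 in → contributes +1.1283 in⁴
  web: d = -1.0831 in → contributes +2.7771 in⁴
Total I = 3.9054 in⁴.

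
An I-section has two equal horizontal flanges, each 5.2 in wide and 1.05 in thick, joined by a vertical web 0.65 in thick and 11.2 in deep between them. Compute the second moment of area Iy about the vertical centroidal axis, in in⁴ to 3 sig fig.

Iy ≈ 24.9 in⁴

Decompose the section into non-overlapping parts with the origin at the bottom-left of its bounding rectangle.
Bottom flange: 5.2 × 1.05, A = 5.46 in², x = 2.6 in, Ī = 12.303 in⁴.
Web: 0.65 × 11.2, A = 7.28 in², x = 2.6 in, Ī = 0.25632 in⁴.
Top flange: 5.2 × 1.05, A = 5.46 in², x = 2.6 in, Ī = 12.303 in⁴.
By symmetry the centroid is at mid-width, x̄ = 2.6 in.
All pieces are centred on the vertical centroidal axis, so I = ΣĪ = 24.863 in⁴.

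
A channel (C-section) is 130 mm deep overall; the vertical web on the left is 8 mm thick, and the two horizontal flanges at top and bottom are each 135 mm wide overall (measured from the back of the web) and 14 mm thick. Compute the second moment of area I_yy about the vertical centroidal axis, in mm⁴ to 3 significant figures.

Split into non-overlapping primitives; take the origin at the lower-left of the bounding box.
Web: 8 × 130, A = 1 040 mm², x = 4 mm, Ī = 5546.7 mm⁴.
Top flange (beyond web): 127 × 14, A = 1 778 mm², x = 71.5 mm, Ī = 2 389 780 mm⁴.
Bottom flange (beyond web): 127 × 14, A = 1 778 mm², x = 71.5 mm, Ī = 2 389 780 mm⁴.
Centroid: x̄ = ΣA·x / ΣA = 56.226 mm.
Transfer each piece to the vertical centroidal axis using Ī + A·d² with d = x − 56.226:
  web: d = -52.226 mm → contributes +2 842 187 mm⁴
  top flange (beyond web): d = 15.274 mm → contributes +2 804 587 mm⁴
  bottom flange (beyond web): d = 15.274 mm → contributes +2 804 587 mm⁴
Total I = 8 451 362 mm⁴.

I_yy ≈ 8.45 × 10⁶ mm⁴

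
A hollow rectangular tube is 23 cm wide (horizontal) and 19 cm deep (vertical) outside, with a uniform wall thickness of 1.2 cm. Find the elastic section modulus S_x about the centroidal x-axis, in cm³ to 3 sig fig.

S_x ≈ 557 cm³

Break the section into simple shapes (no overlaps), measuring from the bottom-left corner of the bounding box.
Outer rectangle: 23 × 19, A = 437 cm², y = 9.5 cm, Ī = 13 146 cm⁴.
Inner void (subtracted): 20.6 × 16.6, A = 341.96 cm², y = 9.5 cm, Ī = 7852.5 cm⁴.
By symmetry the centroid is at mid-height, ȳ = 9.5 cm.
All pieces are centred on the centroidal x-axis, so I = ΣĪ (holes subtracted) = 5293.9 cm⁴.
Extreme fibre distance c = 9.5 cm; S = I/c = 557.25 cm³.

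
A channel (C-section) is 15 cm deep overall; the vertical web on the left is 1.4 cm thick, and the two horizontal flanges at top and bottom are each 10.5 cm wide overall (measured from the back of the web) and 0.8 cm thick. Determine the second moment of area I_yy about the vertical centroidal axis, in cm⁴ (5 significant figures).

Split into non-overlapping primitives; take the origin at the lower-left of the bounding box.
Web: 1.4 × 15, A = 21 cm², x = 0.7 cm, Ī = 3.43 cm⁴.
Top flange (beyond web): 9.1 × 0.8, A = 7.28 cm², x = 5.95 cm, Ī = 50.23807 cm⁴.
Bottom flange (beyond web): 9.1 × 0.8, A = 7.28 cm², x = 5.95 cm, Ī = 50.23807 cm⁴.
Centroid: x̄ = ΣA·x / ΣA = 2.849606 cm.
Transfer each piece to the vertical centroidal axis using Ī + A·d² with d = x − 2.849606:
  web: d = -2.149606 cm → contributes +100.467 cm⁴
  top flange (beyond web): d = 3.100394 cm → contributes +120.2166 cm⁴
  bottom flange (beyond web): d = 3.100394 cm → contributes +120.2166 cm⁴
Total I = 340.9002 cm⁴.

I_yy ≈ 340.90 cm⁴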